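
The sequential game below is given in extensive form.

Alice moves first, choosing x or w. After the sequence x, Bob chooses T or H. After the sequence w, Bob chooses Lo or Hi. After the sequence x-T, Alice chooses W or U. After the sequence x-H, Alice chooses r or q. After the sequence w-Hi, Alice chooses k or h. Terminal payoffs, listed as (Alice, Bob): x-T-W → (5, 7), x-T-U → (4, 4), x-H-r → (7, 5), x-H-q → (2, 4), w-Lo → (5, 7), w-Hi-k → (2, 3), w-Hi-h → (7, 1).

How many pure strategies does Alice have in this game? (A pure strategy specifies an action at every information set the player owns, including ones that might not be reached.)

Alice owns the root with actions {x, w} — two choices.
Alice owns the node after x-T with actions {W, U} — two choices.
Alice owns the node after x-H with actions {r, q} — two choices.
Alice owns the node after w-Hi with actions {k, h} — two choices.
A pure strategy fixes one action at each information set independently, so the count is the product 2 × 2 × 2 × 2 = 16.

16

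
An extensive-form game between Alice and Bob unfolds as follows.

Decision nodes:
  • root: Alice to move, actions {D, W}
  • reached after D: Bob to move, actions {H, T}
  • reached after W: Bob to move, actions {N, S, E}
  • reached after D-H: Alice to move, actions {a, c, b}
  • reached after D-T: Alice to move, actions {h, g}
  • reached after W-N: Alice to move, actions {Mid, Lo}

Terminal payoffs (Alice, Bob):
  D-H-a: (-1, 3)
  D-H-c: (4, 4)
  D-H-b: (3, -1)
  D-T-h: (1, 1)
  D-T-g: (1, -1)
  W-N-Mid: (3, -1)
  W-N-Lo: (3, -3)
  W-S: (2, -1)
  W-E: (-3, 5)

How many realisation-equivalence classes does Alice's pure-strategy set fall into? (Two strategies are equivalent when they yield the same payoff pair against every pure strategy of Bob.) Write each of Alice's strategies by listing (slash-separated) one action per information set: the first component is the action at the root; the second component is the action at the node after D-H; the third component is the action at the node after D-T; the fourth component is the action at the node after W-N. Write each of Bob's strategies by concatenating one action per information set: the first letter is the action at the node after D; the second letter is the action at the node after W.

Alice has 24 pure strategies: D/a/h/Mid, D/a/h/Lo, D/a/g/Mid, D/a/g/Lo, D/c/h/Mid, D/c/h/Lo, D/c/g/Mid, D/c/g/Lo, D/b/h/Mid, D/b/h/Lo, D/b/g/Mid, D/b/g/Lo, W/a/h/Mid, W/a/h/Lo, W/a/g/Mid, W/a/g/Lo, W/c/h/Mid, W/c/h/Lo, W/c/g/Mid, W/c/g/Lo, W/b/h/Mid, W/b/h/Lo, W/b/g/Mid, W/b/g/Lo. Columns: HN, HS, HE, TN, TS, TE.
{D/a/h/Mid, D/a/h/Lo} → row (-1,3) (-1,3) (-1,3) (1,1) (1,1) (1,1)
{D/a/g/Mid, D/a/g/Lo} → row (-1,3) (-1,3) (-1,3) (1,-1) (1,-1) (1,-1)
{D/c/h/Mid, D/c/h/Lo} → row (4,4) (4,4) (4,4) (1,1) (1,1) (1,1)
{D/c/g/Mid, D/c/g/Lo} → row (4,4) (4,4) (4,4) (1,-1) (1,-1) (1,-1)
{D/b/h/Mid, D/b/h/Lo} → row (3,-1) (3,-1) (3,-1) (1,1) (1,1) (1,1)
{D/b/g/Mid, D/b/g/Lo} → row (3,-1) (3,-1) (3,-1) (1,-1) (1,-1) (1,-1)
{W/a/h/Mid, W/a/g/Mid, W/c/h/Mid, W/c/g/Mid, W/b/h/Mid, W/b/g/Mid} → row (3,-1) (2,-1) (-3,5) (3,-1) (2,-1) (-3,5)
{W/a/h/Lo, W/a/g/Lo, W/c/h/Lo, W/c/g/Lo, W/b/h/Lo, W/b/g/Lo} → row (3,-3) (2,-1) (-3,5) (3,-3) (2,-1) (-3,5)
That's 8 distinct rows out of 24 strategies.

8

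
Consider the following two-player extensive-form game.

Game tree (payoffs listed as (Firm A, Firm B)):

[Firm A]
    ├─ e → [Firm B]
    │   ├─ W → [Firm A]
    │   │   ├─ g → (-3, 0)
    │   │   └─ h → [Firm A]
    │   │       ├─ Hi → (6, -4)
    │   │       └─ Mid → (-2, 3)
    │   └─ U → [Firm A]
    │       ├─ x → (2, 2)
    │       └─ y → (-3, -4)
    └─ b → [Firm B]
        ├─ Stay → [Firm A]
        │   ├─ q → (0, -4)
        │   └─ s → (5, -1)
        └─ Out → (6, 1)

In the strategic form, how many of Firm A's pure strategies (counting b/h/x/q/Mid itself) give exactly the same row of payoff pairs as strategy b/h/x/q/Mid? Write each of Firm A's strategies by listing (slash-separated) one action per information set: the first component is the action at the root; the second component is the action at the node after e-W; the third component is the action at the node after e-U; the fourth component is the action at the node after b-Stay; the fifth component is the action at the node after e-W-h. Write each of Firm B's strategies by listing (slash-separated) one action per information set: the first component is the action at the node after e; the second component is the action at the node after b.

8

Row for b/h/x/q/Mid (columns W/Stay, W/Out, U/Stay, U/Out): (0,-4) (6,1) (0,-4) (6,1).
Under b/h/x/q/Mid, Firm A's choice at the node after e-W and at the node after e-U and at the node after e-W-h can never be reached regardless of what Firm B does, so varying those choices leaves every outcome unchanged.
Holding the reachable choices fixed and varying the unreachable ones freely already gives 2 × 2 × 2 = 8 equivalent strategies.
No other strategy reproduces this row, so those 8 are the full class: b/g/x/q/Hi, b/g/x/q/Mid, b/g/y/q/Hi, b/g/y/q/Mid, b/h/x/q/Hi, b/h/x/q/Mid, b/h/y/q/Hi, b/h/y/q/Mid.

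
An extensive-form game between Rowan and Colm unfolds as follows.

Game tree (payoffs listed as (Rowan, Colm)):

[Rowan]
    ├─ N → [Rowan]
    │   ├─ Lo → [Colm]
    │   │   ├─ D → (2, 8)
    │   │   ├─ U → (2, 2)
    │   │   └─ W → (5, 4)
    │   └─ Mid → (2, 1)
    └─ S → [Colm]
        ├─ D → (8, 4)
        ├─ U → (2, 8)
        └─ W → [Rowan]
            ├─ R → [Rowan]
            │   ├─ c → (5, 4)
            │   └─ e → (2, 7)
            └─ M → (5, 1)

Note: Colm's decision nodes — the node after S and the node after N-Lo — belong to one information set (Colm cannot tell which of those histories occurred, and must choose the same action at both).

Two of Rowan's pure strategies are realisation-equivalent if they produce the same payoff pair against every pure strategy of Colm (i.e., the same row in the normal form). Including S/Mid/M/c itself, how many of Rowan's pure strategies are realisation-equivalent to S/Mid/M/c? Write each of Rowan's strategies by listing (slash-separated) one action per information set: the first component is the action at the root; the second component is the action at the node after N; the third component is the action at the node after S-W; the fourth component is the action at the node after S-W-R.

4

Row for S/Mid/M/c (columns D, U, W): (8,4) (2,8) (5,1).
Under S/Mid/M/c, Rowan's choice at the node after N and at the node after S-W-R can never be reached regardless of what Colm does, so varying those choices leaves every outcome unchanged.
Holding the reachable choices fixed and varying the unreachable ones freely already gives 2 × 2 = 4 equivalent strategies.
No other strategy reproduces this row, so those 4 are the full class: S/Lo/M/c, S/Lo/M/e, S/Mid/M/c, S/Mid/M/e.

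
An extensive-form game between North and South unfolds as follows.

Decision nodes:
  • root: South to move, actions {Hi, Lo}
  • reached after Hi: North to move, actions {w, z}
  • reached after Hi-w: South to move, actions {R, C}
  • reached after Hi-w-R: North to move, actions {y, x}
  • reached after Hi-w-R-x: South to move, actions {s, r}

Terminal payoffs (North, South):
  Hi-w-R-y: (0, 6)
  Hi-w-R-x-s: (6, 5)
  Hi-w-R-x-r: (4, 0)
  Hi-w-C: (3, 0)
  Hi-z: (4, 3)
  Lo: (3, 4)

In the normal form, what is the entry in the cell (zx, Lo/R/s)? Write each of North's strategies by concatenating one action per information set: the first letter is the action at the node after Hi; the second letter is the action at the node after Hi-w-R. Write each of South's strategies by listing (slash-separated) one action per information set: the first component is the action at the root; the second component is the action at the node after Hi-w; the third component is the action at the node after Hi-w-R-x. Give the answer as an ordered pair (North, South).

(3, 4)

Trace the play path from the root:
  South plays Lo
→ terminal payoff (3, 4).
(North's choice at the node after Hi is never reached on this path, so it doesn't affect the outcome.)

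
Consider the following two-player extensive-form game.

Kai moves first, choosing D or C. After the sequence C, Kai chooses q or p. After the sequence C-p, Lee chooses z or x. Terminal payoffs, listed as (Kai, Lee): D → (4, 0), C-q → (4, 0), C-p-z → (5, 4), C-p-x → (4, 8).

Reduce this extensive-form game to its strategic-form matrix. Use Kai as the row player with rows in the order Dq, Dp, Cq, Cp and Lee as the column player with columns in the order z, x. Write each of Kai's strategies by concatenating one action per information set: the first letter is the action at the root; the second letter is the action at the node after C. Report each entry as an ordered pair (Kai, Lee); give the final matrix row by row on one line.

Dq: (4,0) (4,0) | Dp: (4,0) (4,0) | Cq: (4,0) (4,0) | Cp: (5,4) (4,8)

Row Dq: z→(4,0), x→(4,0)
Row Dp: z→(4,0), x→(4,0)
Row Cq: z→(4,0), x→(4,0)
Row Cp: z→(5,4), x→(4,8)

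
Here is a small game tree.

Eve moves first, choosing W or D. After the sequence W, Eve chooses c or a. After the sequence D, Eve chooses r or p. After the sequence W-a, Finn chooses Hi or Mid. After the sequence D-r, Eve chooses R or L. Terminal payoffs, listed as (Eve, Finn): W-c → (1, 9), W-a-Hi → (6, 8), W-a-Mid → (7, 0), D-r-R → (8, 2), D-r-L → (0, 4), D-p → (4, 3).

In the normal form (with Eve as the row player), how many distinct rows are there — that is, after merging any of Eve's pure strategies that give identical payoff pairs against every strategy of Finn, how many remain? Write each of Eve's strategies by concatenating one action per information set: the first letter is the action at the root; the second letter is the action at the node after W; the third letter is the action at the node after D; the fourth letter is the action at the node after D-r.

5

Eve has 16 pure strategies: WcrR, WcrL, WcpR, WcpL, WarR, WarL, WapR, WapL, DcrR, DcrL, DcpR, DcpL, DarR, DarL, DapR, DapL. Columns: Hi, Mid.
{WcrR, WcrL, WcpR, WcpL} → row (1,9) (1,9)
{WarR, WarL, WapR, WapL} → row (6,8) (7,0)
{DcrR, DarR} → row (8,2) (8,2)
{DcrL, DarL} → row (0,4) (0,4)
{DcpR, DcpL, DapR, DapL} → row (4,3) (4,3)
That's 5 distinct rows out of 16 strategies.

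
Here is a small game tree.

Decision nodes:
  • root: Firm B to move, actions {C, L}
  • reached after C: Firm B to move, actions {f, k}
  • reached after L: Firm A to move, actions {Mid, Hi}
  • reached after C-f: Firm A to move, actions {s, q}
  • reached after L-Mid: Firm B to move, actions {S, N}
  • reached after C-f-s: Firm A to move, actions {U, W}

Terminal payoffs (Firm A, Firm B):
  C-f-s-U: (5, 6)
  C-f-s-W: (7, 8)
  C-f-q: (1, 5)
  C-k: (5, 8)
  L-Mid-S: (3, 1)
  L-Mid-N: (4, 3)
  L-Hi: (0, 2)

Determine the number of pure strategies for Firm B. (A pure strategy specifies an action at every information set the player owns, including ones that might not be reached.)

Firm B owns the root with actions {C, L} — two choices.
Firm B owns the node after C with actions {f, k} — two choices.
Firm B owns the node after L-Mid with actions {S, N} — two choices.
A pure strategy fixes one action at each information set independently, so the count is the product 2 × 2 × 2 = 8.
(For reference, Firm A has 8 pure strategies, giving a 8×8 normal-form matrix.)

8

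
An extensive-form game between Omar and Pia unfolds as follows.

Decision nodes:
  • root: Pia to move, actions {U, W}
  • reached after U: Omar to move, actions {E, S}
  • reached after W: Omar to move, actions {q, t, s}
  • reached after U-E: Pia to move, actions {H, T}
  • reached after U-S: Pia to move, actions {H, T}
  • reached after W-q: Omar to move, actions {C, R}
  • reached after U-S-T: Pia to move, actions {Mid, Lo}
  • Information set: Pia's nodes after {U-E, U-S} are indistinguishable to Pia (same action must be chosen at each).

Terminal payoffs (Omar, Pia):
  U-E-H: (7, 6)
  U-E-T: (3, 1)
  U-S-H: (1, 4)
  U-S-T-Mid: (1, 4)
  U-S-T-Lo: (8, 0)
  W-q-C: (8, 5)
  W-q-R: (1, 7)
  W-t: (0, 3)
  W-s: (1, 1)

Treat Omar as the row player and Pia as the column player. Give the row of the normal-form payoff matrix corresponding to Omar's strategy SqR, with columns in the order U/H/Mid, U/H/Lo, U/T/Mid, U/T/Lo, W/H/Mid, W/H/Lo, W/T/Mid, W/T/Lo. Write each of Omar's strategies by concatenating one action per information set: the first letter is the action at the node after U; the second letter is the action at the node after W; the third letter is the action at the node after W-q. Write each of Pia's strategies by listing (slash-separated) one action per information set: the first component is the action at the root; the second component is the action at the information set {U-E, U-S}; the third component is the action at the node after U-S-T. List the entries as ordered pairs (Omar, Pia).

(1,4) (1,4) (1,4) (8,0) (1,7) (1,7) (1,7) (1,7)

vs U/H/Mid: Pia plays U → Omar plays S at [U] → Pia plays H at [U-S] → (1, 4)
vs U/H/Lo: Pia plays U → Omar plays S at [U] → Pia plays H at [U-S] → (1, 4)
vs U/T/Mid: Pia plays U → Omar plays S at [U] → Pia plays T at [U-S] → Pia plays Mid at [U-S-T] → (1, 4)
vs U/T/Lo: Pia plays U → Omar plays S at [U] → Pia plays T at [U-S] → Pia plays Lo at [U-S-T] → (8, 0)
vs W/H/Mid: Pia plays W → Omar plays q at [W] → Omar plays R at [W-q] → (1, 7)
vs W/H/Lo: Pia plays W → Omar plays q at [W] → Omar plays R at [W-q] → (1, 7)
vs W/T/Mid: Pia plays W → Omar plays q at [W] → Omar plays R at [W-q] → (1, 7)
vs W/T/Lo: Pia plays W → Omar plays q at [W] → Omar plays R at [W-q] → (1, 7)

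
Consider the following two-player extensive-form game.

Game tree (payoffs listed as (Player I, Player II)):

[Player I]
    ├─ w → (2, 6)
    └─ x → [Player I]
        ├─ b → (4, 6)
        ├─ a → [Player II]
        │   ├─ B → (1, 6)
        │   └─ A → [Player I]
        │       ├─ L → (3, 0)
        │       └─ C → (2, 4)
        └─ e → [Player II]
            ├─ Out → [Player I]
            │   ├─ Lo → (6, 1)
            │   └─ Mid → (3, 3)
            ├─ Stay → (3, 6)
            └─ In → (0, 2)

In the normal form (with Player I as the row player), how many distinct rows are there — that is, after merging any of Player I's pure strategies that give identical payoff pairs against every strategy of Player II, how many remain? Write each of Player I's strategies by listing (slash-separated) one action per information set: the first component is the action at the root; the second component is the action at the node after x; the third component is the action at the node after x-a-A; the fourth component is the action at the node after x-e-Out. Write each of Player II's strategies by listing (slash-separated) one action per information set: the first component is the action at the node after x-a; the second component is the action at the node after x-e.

Player I has 24 pure strategies: w/b/L/Lo, w/b/L/Mid, w/b/C/Lo, w/b/C/Mid, w/a/L/Lo, w/a/L/Mid, w/a/C/Lo, w/a/C/Mid, w/e/L/Lo, w/e/L/Mid, w/e/C/Lo, w/e/C/Mid, x/b/L/Lo, x/b/L/Mid, x/b/C/Lo, x/b/C/Mid, x/a/L/Lo, x/a/L/Mid, x/a/C/Lo, x/a/C/Mid, x/e/L/Lo, x/e/L/Mid, x/e/C/Lo, x/e/C/Mid. Columns: B/Out, B/Stay, B/In, A/Out, A/Stay, A/In.
{w/b/L/Lo, w/b/L/Mid, w/b/C/Lo, w/b/C/Mid, w/a/L/Lo, w/a/L/Mid, w/a/C/Lo, w/a/C/Mid, w/e/L/Lo, w/e/L/Mid, w/e/C/Lo, w/e/C/Mid} → row (2,6) (2,6) (2,6) (2,6) (2,6) (2,6)
{x/b/L/Lo, x/b/L/Mid, x/b/C/Lo, x/b/C/Mid} → row (4,6) (4,6) (4,6) (4,6) (4,6) (4,6)
{x/a/L/Lo, x/a/L/Mid} → row (1,6) (1,6) (1,6) (3,0) (3,0) (3,0)
{x/a/C/Lo, x/a/C/Mid} → row (1,6) (1,6) (1,6) (2,4) (2,4) (2,4)
{x/e/L/Lo, x/e/C/Lo} → row (6,1) (3,6) (0,2) (6,1) (3,6) (0,2)
{x/e/L/Mid, x/e/C/Mid} → row (3,3) (3,6) (0,2) (3,3) (3,6) (0,2)
That's 6 distinct rows out of 24 strategies.

6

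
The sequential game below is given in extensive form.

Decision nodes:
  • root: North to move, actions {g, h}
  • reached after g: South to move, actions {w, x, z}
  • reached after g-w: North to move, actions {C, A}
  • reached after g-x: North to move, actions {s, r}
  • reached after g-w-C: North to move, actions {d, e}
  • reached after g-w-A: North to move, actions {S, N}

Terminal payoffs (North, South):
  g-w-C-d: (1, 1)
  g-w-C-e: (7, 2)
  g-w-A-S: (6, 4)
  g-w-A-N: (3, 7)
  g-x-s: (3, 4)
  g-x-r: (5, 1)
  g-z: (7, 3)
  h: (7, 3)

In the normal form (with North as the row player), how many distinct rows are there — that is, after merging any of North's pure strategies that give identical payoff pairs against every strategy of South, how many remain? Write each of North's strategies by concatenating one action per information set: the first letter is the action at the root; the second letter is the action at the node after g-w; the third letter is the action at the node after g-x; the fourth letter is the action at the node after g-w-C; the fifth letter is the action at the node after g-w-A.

9

North has 32 pure strategies: gCsdS, gCsdN, gCseS, gCseN, gCrdS, gCrdN, gCreS, gCreN, gAsdS, gAsdN, gAseS, gAseN, gArdS, gArdN, gAreS, gAreN, hCsdS, hCsdN, hCseS, hCseN, hCrdS, hCrdN, hCreS, hCreN, hAsdS, hAsdN, hAseS, hAseN, hArdS, hArdN, hAreS, hAreN. Columns: w, x, z.
{gCsdS, gCsdN} → row (1,1) (3,4) (7,3)
{gCseS, gCseN} → row (7,2) (3,4) (7,3)
{gCrdS, gCrdN} → row (1,1) (5,1) (7,3)
{gCreS, gCreN} → row (7,2) (5,1) (7,3)
{gAsdS, gAseS} → row (6,4) (3,4) (7,3)
{gAsdN, gAseN} → row (3,7) (3,4) (7,3)
{gArdS, gAreS} → row (6,4) (5,1) (7,3)
{gArdN, gAreN} → row (3,7) (5,1) (7,3)
{hCsdS, hCsdN, hCseS, hCseN, hCrdS, hCrdN, hCreS, hCreN, hAsdS, hAsdN, hAseS, hAseN, hArdS, hArdN, hAreS, hAreN} → row (7,3) (7,3) (7,3)
That's 9 distinct rows out of 32 strategies.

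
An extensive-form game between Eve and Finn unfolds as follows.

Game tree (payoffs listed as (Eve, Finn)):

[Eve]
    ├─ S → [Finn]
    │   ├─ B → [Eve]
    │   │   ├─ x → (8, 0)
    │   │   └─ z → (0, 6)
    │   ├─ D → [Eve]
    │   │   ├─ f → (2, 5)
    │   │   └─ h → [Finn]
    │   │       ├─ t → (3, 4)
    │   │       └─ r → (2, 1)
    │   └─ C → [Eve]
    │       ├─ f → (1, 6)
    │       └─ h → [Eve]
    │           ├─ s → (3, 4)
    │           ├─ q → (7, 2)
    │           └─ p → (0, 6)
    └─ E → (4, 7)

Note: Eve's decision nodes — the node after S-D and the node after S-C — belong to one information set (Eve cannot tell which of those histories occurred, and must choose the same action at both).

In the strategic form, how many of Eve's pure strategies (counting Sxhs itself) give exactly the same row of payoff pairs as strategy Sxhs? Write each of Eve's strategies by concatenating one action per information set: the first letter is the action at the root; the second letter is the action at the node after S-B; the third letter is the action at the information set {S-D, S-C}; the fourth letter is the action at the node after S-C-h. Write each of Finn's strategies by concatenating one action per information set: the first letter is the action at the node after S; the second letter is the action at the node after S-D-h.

Row for Sxhs (columns Bt, Br, Dt, Dr, Ct, Cr): (8,0) (8,0) (3,4) (2,1) (3,4) (3,4).
Every one of Eve's information sets is on the play path for some reply by Finn when Eve follows Sxhs.
Changing the action at any of them therefore changes at least one column, so only Sxhs itself gives this row.

1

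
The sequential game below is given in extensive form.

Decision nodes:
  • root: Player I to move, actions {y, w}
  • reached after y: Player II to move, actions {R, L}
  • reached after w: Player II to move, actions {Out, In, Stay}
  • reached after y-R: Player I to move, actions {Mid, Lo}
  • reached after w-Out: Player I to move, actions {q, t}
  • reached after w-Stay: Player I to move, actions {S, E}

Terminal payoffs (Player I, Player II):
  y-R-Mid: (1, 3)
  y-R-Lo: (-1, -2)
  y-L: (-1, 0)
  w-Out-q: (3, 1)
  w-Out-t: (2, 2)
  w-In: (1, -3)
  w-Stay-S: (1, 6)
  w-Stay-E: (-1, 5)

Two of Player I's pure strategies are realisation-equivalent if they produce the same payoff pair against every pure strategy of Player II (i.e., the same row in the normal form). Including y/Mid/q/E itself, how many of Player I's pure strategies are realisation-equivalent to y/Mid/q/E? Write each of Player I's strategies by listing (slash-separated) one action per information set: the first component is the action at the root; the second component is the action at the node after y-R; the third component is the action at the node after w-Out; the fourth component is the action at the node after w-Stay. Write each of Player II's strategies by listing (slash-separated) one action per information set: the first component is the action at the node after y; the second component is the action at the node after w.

4

Row for y/Mid/q/E (columns R/Out, R/In, R/Stay, L/Out, L/In, L/Stay): (1,3) (1,3) (1,3) (-1,0) (-1,0) (-1,0).
Under y/Mid/q/E, Player I's choice at the node after w-Out and at the node after w-Stay can never be reached regardless of what Player II does, so varying those choices leaves every outcome unchanged.
Holding the reachable choices fixed and varying the unreachable ones freely already gives 2 × 2 = 4 equivalent strategies.
No other strategy reproduces this row, so those 4 are the full class: y/Mid/q/S, y/Mid/q/E, y/Mid/t/S, y/Mid/t/E.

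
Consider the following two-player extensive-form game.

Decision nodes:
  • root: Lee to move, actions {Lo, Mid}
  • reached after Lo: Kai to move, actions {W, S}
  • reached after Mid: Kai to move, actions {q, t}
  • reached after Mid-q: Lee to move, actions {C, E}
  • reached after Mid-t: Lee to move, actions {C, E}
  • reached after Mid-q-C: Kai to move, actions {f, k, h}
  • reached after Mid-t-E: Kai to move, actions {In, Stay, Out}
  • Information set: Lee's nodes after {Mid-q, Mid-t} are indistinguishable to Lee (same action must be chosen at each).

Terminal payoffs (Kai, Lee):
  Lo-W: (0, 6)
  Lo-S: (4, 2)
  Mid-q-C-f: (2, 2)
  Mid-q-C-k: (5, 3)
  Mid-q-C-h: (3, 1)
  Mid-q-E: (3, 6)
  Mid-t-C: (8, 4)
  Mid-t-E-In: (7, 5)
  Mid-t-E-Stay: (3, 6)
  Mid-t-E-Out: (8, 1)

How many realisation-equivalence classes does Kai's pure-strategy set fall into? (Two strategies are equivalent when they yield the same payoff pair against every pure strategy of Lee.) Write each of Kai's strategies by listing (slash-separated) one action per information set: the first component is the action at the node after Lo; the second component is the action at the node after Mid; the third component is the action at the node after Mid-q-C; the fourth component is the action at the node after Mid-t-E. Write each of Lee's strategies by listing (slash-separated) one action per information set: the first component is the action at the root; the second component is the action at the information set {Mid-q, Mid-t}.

12

Kai has 36 pure strategies: W/q/f/In, W/q/f/Stay, W/q/f/Out, W/q/k/In, W/q/k/Stay, W/q/k/Out, W/q/h/In, W/q/h/Stay, W/q/h/Out, W/t/f/In, W/t/f/Stay, W/t/f/Out, W/t/k/In, W/t/k/Stay, W/t/k/Out, W/t/h/In, W/t/h/Stay, W/t/h/Out, S/q/f/In, S/q/f/Stay, S/q/f/Out, S/q/k/In, S/q/k/Stay, S/q/k/Out, S/q/h/In, S/q/h/Stay, S/q/h/Out, S/t/f/In, S/t/f/Stay, S/t/f/Out, S/t/k/In, S/t/k/Stay, S/t/k/Out, S/t/h/In, S/t/h/Stay, S/t/h/Out. Columns: Lo/C, Lo/E, Mid/C, Mid/E.
{W/q/f/In, W/q/f/Stay, W/q/f/Out} → row (0,6) (0,6) (2,2) (3,6)
{W/q/k/In, W/q/k/Stay, W/q/k/Out} → row (0,6) (0,6) (5,3) (3,6)
{W/q/h/In, W/q/h/Stay, W/q/h/Out} → row (0,6) (0,6) (3,1) (3,6)
{W/t/f/In, W/t/k/In, W/t/h/In} → row (0,6) (0,6) (8,4) (7,5)
{W/t/f/Stay, W/t/k/Stay, W/t/h/Stay} → row (0,6) (0,6) (8,4) (3,6)
{W/t/f/Out, W/t/k/Out, W/t/h/Out} → row (0,6) (0,6) (8,4) (8,1)
{S/q/f/In, S/q/f/Stay, S/q/f/Out} → row (4,2) (4,2) (2,2) (3,6)
{S/q/k/In, S/q/k/Stay, S/q/k/Out} → row (4,2) (4,2) (5,3) (3,6)
{S/q/h/In, S/q/h/Stay, S/q/h/Out} → row (4,2) (4,2) (3,1) (3,6)
{S/t/f/In, S/t/k/In, S/t/h/In} → row (4,2) (4,2) (8,4) (7,5)
{S/t/f/Stay, S/t/k/Stay, S/t/h/Stay} → row (4,2) (4,2) (8,4) (3,6)
{S/t/f/Out, S/t/k/Out, S/t/h/Out} → row (4,2) (4,2) (8,4) (8,1)
That's 12 distinct rows out of 36 strategies.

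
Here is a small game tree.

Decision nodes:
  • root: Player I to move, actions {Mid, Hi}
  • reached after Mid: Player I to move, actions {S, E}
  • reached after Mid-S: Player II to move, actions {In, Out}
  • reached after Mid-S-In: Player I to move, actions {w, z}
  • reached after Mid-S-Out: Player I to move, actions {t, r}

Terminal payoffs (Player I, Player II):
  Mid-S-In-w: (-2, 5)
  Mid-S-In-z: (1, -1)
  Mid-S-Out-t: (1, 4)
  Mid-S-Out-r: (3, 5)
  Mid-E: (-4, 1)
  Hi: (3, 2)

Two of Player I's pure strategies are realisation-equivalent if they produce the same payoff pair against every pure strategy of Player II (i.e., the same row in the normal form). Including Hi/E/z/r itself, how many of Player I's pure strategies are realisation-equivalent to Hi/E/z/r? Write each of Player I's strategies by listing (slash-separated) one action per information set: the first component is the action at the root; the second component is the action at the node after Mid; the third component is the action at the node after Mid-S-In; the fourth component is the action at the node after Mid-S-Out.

8

Row for Hi/E/z/r (columns In, Out): (3,2) (3,2).
Under Hi/E/z/r, Player I's choice at the node after Mid and at the node after Mid-S-In and at the node after Mid-S-Out can never be reached regardless of what Player II does, so varying those choices leaves every outcome unchanged.
Holding the reachable choices fixed and varying the unreachable ones freely already gives 2 × 2 × 2 = 8 equivalent strategies.
No other strategy reproduces this row, so those 8 are the full class: Hi/S/w/t, Hi/S/w/r, Hi/S/z/t, Hi/S/z/r, Hi/E/w/t, Hi/E/w/r, Hi/E/z/t, Hi/E/z/r.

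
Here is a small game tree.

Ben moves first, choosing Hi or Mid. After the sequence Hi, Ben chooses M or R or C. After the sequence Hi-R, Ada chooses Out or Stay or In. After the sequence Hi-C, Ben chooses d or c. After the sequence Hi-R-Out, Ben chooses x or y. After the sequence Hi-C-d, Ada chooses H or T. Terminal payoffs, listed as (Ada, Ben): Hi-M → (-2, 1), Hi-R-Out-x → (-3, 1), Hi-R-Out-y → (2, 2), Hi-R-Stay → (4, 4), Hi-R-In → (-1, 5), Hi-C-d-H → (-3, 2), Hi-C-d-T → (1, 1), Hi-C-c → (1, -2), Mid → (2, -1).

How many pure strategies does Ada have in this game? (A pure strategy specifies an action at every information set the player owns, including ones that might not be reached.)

Ada owns the node after Hi-R with actions {Out, Stay, In} — three choices.
Ada owns the node after Hi-C-d with actions {H, T} — two choices.
A pure strategy fixes one action at each information set independently, so the count is the product 3 × 2 = 6.
(For reference, Ben has 24 pure strategies, giving a 6×24 normal-form matrix.)

6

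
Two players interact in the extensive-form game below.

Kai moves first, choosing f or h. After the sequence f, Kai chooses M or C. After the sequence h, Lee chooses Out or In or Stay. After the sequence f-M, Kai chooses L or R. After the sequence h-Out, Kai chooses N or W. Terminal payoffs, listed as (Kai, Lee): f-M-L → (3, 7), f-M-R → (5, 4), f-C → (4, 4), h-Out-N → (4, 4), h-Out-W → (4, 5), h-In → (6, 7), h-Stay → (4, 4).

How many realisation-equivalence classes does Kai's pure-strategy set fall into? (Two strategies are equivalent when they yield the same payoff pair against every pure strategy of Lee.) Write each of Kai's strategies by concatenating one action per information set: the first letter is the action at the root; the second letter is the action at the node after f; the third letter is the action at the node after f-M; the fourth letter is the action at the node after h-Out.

Kai has 16 pure strategies: fMLN, fMLW, fMRN, fMRW, fCLN, fCLW, fCRN, fCRW, hMLN, hMLW, hMRN, hMRW, hCLN, hCLW, hCRN, hCRW. Columns: Out, In, Stay.
{fMLN, fMLW} → row (3,7) (3,7) (3,7)
{fMRN, fMRW} → row (5,4) (5,4) (5,4)
{fCLN, fCLW, fCRN, fCRW} → row (4,4) (4,4) (4,4)
{hMLN, hMRN, hCLN, hCRN} → row (4,4) (6,7) (4,4)
{hMLW, hMRW, hCLW, hCRW} → row (4,5) (6,7) (4,4)
That's 5 distinct rows out of 16 strategies.

5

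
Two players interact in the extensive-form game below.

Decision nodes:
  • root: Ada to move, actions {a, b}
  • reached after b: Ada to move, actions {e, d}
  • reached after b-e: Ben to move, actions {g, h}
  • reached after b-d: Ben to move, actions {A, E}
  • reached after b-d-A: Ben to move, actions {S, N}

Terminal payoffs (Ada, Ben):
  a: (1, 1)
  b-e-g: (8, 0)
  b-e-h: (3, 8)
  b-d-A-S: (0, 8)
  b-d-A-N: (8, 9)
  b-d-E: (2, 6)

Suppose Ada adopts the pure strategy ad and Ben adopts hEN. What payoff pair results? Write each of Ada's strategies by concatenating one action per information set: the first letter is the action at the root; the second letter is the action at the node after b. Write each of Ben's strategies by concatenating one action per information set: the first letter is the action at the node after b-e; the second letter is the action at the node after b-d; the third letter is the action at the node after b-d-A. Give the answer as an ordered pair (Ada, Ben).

Trace the play path from the root:
  Ada plays a
→ terminal payoff (1, 1).
(Ada's choice at the node after b is never reached on this path, so it doesn't affect the outcome.)

(1, 1)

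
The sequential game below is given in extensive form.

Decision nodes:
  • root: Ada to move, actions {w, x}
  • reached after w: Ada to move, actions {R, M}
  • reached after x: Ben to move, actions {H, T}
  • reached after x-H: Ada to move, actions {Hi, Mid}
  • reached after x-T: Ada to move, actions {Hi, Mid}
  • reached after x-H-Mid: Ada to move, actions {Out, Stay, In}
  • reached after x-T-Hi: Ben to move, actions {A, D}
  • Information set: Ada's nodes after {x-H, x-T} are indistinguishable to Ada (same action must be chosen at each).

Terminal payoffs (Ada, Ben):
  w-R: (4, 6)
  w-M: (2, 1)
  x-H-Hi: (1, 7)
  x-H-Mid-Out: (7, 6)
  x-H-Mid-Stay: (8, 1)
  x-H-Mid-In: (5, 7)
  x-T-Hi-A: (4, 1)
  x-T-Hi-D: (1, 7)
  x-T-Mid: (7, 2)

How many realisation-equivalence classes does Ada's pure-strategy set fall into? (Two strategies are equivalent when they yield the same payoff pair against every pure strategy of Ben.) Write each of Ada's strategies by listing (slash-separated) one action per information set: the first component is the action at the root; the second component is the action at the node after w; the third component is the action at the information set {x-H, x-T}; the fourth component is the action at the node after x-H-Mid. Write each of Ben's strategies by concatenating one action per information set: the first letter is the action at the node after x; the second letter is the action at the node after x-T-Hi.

6

Ada has 24 pure strategies: w/R/Hi/Out, w/R/Hi/Stay, w/R/Hi/In, w/R/Mid/Out, w/R/Mid/Stay, w/R/Mid/In, w/M/Hi/Out, w/M/Hi/Stay, w/M/Hi/In, w/M/Mid/Out, w/M/Mid/Stay, w/M/Mid/In, x/R/Hi/Out, x/R/Hi/Stay, x/R/Hi/In, x/R/Mid/Out, x/R/Mid/Stay, x/R/Mid/In, x/M/Hi/Out, x/M/Hi/Stay, x/M/Hi/In, x/M/Mid/Out, x/M/Mid/Stay, x/M/Mid/In. Columns: HA, HD, TA, TD.
{w/R/Hi/Out, w/R/Hi/Stay, w/R/Hi/In, w/R/Mid/Out, w/R/Mid/Stay, w/R/Mid/In} → row (4,6) (4,6) (4,6) (4,6)
{w/M/Hi/Out, w/M/Hi/Stay, w/M/Hi/In, w/M/Mid/Out, w/M/Mid/Stay, w/M/Mid/In} → row (2,1) (2,1) (2,1) (2,1)
{x/R/Hi/Out, x/R/Hi/Stay, x/R/Hi/In, x/M/Hi/Out, x/M/Hi/Stay, x/M/Hi/In} → row (1,7) (1,7) (4,1) (1,7)
{x/R/Mid/Out, x/M/Mid/Out} → row (7,6) (7,6) (7,2) (7,2)
{x/R/Mid/Stay, x/M/Mid/Stay} → row (8,1) (8,1) (7,2) (7,2)
{x/R/Mid/In, x/M/Mid/In} → row (5,7) (5,7) (7,2) (7,2)
That's 6 distinct rows out of 24 strategies.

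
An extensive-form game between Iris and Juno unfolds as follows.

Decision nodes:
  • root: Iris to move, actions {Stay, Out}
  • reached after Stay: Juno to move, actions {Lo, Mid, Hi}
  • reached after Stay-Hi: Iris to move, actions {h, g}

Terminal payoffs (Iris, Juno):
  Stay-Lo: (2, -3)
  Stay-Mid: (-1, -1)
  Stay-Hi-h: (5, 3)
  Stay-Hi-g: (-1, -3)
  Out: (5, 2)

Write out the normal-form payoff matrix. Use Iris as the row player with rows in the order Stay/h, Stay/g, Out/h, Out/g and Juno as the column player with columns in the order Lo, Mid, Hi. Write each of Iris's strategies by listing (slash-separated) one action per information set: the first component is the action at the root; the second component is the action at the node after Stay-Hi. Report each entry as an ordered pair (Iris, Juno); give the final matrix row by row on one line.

             Lo      Mid       Hi
Stay/h   (2,-3)  (-1,-1)    (5,3)
Stay/g   (2,-3)  (-1,-1)  (-1,-3)
 Out/h    (5,2)    (5,2)    (5,2)
 Out/g    (5,2)    (5,2)    (5,2)

Stay/h: (2,-3) (-1,-1) (5,3) | Stay/g: (2,-3) (-1,-1) (-1,-3) | Out/h: (5,2) (5,2) (5,2) | Out/g: (5,2) (5,2) (5,2)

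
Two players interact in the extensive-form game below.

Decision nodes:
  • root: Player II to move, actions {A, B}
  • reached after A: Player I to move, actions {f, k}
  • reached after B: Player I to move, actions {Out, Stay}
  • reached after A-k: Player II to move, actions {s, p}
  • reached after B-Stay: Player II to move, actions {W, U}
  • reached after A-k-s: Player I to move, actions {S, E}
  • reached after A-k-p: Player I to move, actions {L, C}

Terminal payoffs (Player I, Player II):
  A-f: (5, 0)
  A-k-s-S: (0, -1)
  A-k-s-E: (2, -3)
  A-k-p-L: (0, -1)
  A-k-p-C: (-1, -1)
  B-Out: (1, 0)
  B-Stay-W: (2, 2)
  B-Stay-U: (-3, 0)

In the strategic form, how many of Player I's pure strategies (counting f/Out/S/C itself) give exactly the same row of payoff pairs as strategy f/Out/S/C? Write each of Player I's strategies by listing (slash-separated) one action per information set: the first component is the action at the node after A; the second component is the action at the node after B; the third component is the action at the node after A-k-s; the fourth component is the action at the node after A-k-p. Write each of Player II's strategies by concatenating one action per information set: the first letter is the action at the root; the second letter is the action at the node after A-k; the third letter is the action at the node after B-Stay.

Row for f/Out/S/C (columns AsW, AsU, ApW, ApU, BsW, BsU, BpW, BpU): (5,0) (5,0) (5,0) (5,0) (1,0) (1,0) (1,0) (1,0).
Under f/Out/S/C, Player I's choice at the node after A-k-s and at the node after A-k-p can never be reached regardless of what Player II does, so varying those choices leaves every outcome unchanged.
Holding the reachable choices fixed and varying the unreachable ones freely already gives 2 × 2 = 4 equivalent strategies.
No other strategy reproduces this row, so those 4 are the full class: f/Out/S/L, f/Out/S/C, f/Out/E/L, f/Out/E/C.

4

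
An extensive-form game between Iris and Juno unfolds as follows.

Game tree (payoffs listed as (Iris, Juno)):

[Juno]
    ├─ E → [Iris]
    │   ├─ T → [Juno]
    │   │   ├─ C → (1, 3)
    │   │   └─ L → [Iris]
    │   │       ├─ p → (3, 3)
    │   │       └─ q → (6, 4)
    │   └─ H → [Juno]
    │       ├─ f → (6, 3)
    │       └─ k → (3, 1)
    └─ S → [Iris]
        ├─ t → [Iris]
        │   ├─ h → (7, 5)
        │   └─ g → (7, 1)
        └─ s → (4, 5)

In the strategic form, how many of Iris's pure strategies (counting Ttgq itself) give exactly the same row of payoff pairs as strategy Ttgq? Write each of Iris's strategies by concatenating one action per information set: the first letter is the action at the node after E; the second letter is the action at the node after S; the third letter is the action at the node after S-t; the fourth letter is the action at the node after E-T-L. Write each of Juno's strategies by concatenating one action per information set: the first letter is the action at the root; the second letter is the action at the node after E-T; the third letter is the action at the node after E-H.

Row for Ttgq (columns ECf, ECk, ELf, ELk, SCf, SCk, SLf, SLk): (1,3) (1,3) (6,4) (6,4) (7,1) (7,1) (7,1) (7,1).
Every one of Iris's information sets is on the play path for some reply by Juno when Iris follows Ttgq.
Changing the action at any of them therefore changes at least one column, so only Ttgq itself gives this row.

1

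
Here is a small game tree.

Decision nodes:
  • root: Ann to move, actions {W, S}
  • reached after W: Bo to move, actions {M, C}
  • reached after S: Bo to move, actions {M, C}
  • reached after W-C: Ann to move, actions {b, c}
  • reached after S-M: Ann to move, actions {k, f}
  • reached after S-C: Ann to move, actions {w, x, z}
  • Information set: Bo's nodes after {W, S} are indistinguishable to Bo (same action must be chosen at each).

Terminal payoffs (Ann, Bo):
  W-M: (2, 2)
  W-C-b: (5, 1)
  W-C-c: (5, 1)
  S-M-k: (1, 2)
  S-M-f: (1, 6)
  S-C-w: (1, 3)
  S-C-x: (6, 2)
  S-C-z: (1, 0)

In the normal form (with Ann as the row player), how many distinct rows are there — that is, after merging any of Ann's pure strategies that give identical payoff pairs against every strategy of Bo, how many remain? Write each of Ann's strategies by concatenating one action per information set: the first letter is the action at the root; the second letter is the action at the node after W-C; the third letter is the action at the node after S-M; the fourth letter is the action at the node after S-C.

7

Ann has 24 pure strategies: Wbkw, Wbkx, Wbkz, Wbfw, Wbfx, Wbfz, Wckw, Wckx, Wckz, Wcfw, Wcfx, Wcfz, Sbkw, Sbkx, Sbkz, Sbfw, Sbfx, Sbfz, Sckw, Sckx, Sckz, Scfw, Scfx, Scfz. Columns: M, C.
{Wbkw, Wbkx, Wbkz, Wbfw, Wbfx, Wbfz, Wckw, Wckx, Wckz, Wcfw, Wcfx, Wcfz} → row (2,2) (5,1)
{Sbkw, Sckw} → row (1,2) (1,3)
{Sbkx, Sckx} → row (1,2) (6,2)
{Sbkz, Sckz} → row (1,2) (1,0)
{Sbfw, Scfw} → row (1,6) (1,3)
{Sbfx, Scfx} → row (1,6) (6,2)
{Sbfz, Scfz} → row (1,6) (1,0)
That's 7 distinct rows out of 24 strategies.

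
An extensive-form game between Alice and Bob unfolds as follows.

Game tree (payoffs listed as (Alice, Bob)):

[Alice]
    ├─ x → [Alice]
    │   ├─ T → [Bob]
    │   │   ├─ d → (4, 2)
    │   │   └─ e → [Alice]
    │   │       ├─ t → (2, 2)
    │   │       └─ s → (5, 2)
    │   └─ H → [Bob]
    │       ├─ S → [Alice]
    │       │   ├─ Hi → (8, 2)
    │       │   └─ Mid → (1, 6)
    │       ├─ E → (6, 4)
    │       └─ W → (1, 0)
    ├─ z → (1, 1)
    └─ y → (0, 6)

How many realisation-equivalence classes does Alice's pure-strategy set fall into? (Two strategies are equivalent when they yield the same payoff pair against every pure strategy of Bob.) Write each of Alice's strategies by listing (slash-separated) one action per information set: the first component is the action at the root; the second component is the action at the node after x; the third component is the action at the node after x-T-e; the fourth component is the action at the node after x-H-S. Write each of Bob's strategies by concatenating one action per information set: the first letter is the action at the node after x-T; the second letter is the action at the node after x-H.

6

Alice has 24 pure strategies: x/T/t/Hi, x/T/t/Mid, x/T/s/Hi, x/T/s/Mid, x/H/t/Hi, x/H/t/Mid, x/H/s/Hi, x/H/s/Mid, z/T/t/Hi, z/T/t/Mid, z/T/s/Hi, z/T/s/Mid, z/H/t/Hi, z/H/t/Mid, z/H/s/Hi, z/H/s/Mid, y/T/t/Hi, y/T/t/Mid, y/T/s/Hi, y/T/s/Mid, y/H/t/Hi, y/H/t/Mid, y/H/s/Hi, y/H/s/Mid. Columns: dS, dE, dW, eS, eE, eW.
{x/T/t/Hi, x/T/t/Mid} → row (4,2) (4,2) (4,2) (2,2) (2,2) (2,2)
{x/T/s/Hi, x/T/s/Mid} → row (4,2) (4,2) (4,2) (5,2) (5,2) (5,2)
{x/H/t/Hi, x/H/s/Hi} → row (8,2) (6,4) (1,0) (8,2) (6,4) (1,0)
{x/H/t/Mid, x/H/s/Mid} → row (1,6) (6,4) (1,0) (1,6) (6,4) (1,0)
{z/T/t/Hi, z/T/t/Mid, z/T/s/Hi, z/T/s/Mid, z/H/t/Hi, z/H/t/Mid, z/H/s/Hi, z/H/s/Mid} → row (1,1) (1,1) (1,1) (1,1) (1,1) (1,1)
{y/T/t/Hi, y/T/t/Mid, y/T/s/Hi, y/T/s/Mid, y/H/t/Hi, y/H/t/Mid, y/H/s/Hi, y/H/s/Mid} → row (0,6) (0,6) (0,6) (0,6) (0,6) (0,6)
That's 6 distinct rows out of 24 strategies.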